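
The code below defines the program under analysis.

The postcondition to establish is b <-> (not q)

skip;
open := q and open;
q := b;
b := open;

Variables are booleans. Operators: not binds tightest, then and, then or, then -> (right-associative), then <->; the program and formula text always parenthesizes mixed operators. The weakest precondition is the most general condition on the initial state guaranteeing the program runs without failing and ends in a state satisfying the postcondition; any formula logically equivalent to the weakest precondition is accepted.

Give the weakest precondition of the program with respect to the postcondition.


Working backward. After the program, b <-> (not q) must hold.
Before b := open: open <-> (not q)
Before q := b: open <-> (not b)
Before open := q and open: (q and open) <-> (not b)
Before skip: (q and open) <-> (not b)
Answer: WP = (q and open) <-> (not b)


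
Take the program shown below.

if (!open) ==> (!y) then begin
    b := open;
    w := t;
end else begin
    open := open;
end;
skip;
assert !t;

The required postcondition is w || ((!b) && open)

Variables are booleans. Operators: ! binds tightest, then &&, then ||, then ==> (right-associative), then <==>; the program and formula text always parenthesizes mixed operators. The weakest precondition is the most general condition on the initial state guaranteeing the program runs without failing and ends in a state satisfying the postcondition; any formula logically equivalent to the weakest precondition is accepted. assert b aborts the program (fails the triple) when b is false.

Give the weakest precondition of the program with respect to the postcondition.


Working backward. After the program, w || ((!b) && open) must hold.
Before assert !t: (!t) && (w || ((!b) && open))
Before skip: (!t) && (w || ((!b) && open))
Then branch requires false; else branch requires (!t) && (w || ((!b) && open)).
Before the if: (!((!open) ==> (!y))) && ((!((!open) ==> (!y))) ==> ((!t) && (w || ((!b) && open))))
Answer: WP = (!((!open) ==> (!y))) && ((!((!open) ==> (!y))) ==> ((!t) && (w || ((!b) && open))))


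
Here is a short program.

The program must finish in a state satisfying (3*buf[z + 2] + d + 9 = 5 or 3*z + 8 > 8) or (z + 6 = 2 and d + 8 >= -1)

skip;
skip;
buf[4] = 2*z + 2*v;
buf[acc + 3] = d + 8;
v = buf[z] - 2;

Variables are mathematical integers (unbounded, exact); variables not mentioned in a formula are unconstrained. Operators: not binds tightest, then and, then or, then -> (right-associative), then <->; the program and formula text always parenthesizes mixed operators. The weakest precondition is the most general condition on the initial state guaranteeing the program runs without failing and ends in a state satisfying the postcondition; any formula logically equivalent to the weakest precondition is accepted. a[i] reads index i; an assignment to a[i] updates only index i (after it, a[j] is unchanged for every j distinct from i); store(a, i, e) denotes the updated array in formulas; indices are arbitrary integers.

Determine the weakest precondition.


Working backward. After the program, the postcondition (3*buf[z + 2] + d + 9 = 5 or 3*z + 8 > 8) or (z + 6 = 2 and d + 8 >= -1) must hold; in canonical form it is 3*buf[z + 2] + d = -4 or 3*z > 0 or (z = -4 and d >= -9).
Before v := buf[z] - 2: 3*buf[z + 2] + d = -4 or 3*z > 0 or (z = -4 and d >= -9)
Before buf[acc + 3] := d + 8: 3*store(buf, acc + 3, d + 8)[z + 2] + d = -4 or 3*z > 0 or (z = -4 and d >= -9)
Before buf[4] := 2*z + 2*v: 3*store(store(buf, 4, 2*v + 2*z), acc + 3, d + 8)[z + 2] + d = -4 or 3*z > 0 or (z = -4 and d >= -9)
Before skip: 3*store(store(buf, 4, 2*v + 2*z), acc + 3, d + 8)[z + 2] + d = -4 or 3*z > 0 or (z = -4 and d >= -9)
Before skip: 3*store(store(buf, 4, 2*v + 2*z), acc + 3, d + 8)[z + 2] + d = -4 or 3*z > 0 or (z = -4 and d >= -9)
Answer: WP = 3*store(store(buf, 4, 2*v + 2*z), acc + 3, d + 8)[z + 2] + d = -4 or 3*z > 0 or (z = -4 and d >= -9)


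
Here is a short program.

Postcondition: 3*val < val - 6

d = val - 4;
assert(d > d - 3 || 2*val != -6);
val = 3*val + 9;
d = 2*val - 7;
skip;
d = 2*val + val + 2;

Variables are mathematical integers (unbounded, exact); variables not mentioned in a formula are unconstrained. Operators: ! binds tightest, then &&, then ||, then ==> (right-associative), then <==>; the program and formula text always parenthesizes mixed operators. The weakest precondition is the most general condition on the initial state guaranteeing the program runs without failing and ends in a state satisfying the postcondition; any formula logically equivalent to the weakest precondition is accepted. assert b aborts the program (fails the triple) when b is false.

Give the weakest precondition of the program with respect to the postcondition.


Working backward. After the program, the postcondition 3*val < val - 6 must hold; in canonical form it is 2*val < -6.
Before d := 2*val + val + 2: 2*val < -6
Before skip: 2*val < -6
Before d := 2*val - 7: 2*val < -6
Before val := 3*val + 9: 6*val < -24
Before assert d > d - 3 || 2*val != -6: 6*val < -24
Before d := val - 4: 6*val < -24
Answer: WP = 6*val < -24


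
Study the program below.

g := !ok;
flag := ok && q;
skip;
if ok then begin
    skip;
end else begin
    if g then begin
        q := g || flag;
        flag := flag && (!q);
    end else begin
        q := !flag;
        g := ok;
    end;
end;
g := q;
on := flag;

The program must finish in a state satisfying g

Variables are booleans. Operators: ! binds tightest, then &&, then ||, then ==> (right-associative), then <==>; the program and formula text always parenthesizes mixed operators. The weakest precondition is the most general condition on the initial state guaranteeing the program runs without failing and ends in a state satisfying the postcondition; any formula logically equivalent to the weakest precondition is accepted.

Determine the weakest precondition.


Working backward. After the program, g must hold.
Before on := flag: g
Before g := q: q
Then branch requires q; else branch requires (g ==> (g || flag)) && ((!g) ==> (!flag)).
Before the if: (ok ==> q) && ((!ok) ==> ((g ==> (g || flag)) && ((!g) ==> (!flag))))
Before skip: (ok ==> q) && ((!ok) ==> ((g ==> (g || flag)) && ((!g) ==> (!flag))))
Before flag := ok && q: (ok ==> q) && ((!ok) ==> ((g ==> (g || (ok && q))) && ((!g) ==> (!(ok && q)))))
Before g := !ok: (ok ==> q) && ((!ok) ==> (((!ok) ==> ((!ok) || (ok && q))) && (ok ==> (!(ok && q)))))
Answer: WP = (ok ==> q) && ((!ok) ==> (((!ok) ==> ((!ok) || (ok && q))) && (ok ==> (!(ok && q)))))


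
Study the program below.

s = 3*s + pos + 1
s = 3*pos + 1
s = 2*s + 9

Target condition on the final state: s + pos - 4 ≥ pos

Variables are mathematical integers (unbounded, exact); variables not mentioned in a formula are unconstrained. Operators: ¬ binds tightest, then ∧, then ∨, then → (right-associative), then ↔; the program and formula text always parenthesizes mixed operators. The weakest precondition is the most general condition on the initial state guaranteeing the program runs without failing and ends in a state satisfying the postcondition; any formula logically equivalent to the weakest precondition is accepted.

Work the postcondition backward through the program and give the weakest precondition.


Working backward. After the program, the postcondition s + pos - 4 ≥ pos must hold; in canonical form it is s ≥ 4.
Before s := 2*s + 9: 2*s ≥ -5
Before s := 3*pos + 1: 6*pos ≥ -7
Before s := 3*s + pos + 1: 6*pos ≥ -7
Answer: WP = 6*pos ≥ -7


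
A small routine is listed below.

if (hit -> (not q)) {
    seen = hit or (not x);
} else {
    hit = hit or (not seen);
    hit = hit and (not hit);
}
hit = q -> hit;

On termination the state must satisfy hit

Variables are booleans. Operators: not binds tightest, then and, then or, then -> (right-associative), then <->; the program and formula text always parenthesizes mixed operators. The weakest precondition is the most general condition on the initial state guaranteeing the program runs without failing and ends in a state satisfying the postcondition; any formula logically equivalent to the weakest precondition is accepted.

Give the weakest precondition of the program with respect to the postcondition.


Working backward. After the program, hit must hold.
Before hit := q -> hit: q -> hit
Then branch requires q -> hit; else branch requires not q.
Before the if: ((hit -> (not q)) -> (q -> hit)) and ((not (hit -> (not q))) -> (not q))
Answer: WP = ((hit -> (not q)) -> (q -> hit)) and ((not (hit -> (not q))) -> (not q))


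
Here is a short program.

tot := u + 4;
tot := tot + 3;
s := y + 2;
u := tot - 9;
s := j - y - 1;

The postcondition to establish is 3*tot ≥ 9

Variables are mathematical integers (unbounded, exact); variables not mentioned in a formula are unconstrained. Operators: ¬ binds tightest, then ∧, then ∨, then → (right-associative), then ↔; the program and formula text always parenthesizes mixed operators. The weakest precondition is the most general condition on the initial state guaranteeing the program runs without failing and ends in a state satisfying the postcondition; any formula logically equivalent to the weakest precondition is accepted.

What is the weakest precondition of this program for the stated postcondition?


Working backward. After the program, 3*tot ≥ 9 must hold.
Before s := j - y - 1: 3*tot ≥ 9
Before u := tot - 9: 3*tot ≥ 9
Before s := y + 2: 3*tot ≥ 9
Before tot := tot + 3: 3*tot ≥ 0
Before tot := u + 4: 3*u ≥ -12
Answer: WP = 3*u ≥ -12


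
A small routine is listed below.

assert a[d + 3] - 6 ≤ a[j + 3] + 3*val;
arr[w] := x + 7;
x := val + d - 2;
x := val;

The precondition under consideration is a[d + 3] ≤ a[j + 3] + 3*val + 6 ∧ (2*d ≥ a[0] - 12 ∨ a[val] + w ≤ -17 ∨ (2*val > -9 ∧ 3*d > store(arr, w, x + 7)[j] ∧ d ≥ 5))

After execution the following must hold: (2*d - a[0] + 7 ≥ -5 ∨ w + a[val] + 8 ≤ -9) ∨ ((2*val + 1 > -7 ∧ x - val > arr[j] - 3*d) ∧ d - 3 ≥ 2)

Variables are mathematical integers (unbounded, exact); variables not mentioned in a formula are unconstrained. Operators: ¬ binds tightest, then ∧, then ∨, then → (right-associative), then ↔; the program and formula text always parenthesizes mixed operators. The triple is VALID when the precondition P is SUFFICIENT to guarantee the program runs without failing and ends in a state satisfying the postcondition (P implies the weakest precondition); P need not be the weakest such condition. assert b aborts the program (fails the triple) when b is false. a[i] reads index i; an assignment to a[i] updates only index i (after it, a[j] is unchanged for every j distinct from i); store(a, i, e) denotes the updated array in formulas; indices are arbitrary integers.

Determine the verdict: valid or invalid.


Working backward. After the program, the postcondition (2*d - a[0] + 7 ≥ -5 ∨ w + a[val] + 8 ≤ -9) ∨ ((2*val + 1 > -7 ∧ x - val > arr[j] - 3*d) ∧ d - 3 ≥ 2) must hold; in canonical form it is 2*d ≥ a[0] - 12 ∨ a[val] + w ≤ -17 ∨ (2*val > -8 ∧ 3*d + x > arr[j] + val ∧ d ≥ 5).
Before x := val: 2*d ≥ a[0] - 12 ∨ a[val] + w ≤ -17 ∨ (2*val > -8 ∧ 3*d > arr[j] ∧ d ≥ 5)
Before x := val + d - 2: 2*d ≥ a[0] - 12 ∨ a[val] + w ≤ -17 ∨ (2*val > -8 ∧ 3*d > arr[j] ∧ d ≥ 5)
Before arr[w] := x + 7: 2*d ≥ a[0] - 12 ∨ a[val] + w ≤ -17 ∨ (2*val > -8 ∧ 3*d > store(arr, w, x + 7)[j] ∧ d ≥ 5)
Before assert a[d + 3] - 6 ≤ a[j + 3] + 3*val: a[d + 3] ≤ a[j + 3] + 3*val + 6 ∧ (2*d ≥ a[0] - 12 ∨ a[val] + w ≤ -17 ∨ (2*val > -8 ∧ 3*d > store(arr, w, x + 7)[j] ∧ d ≥ 5))
The weakest precondition is a[d + 3] ≤ a[j + 3] + 3*val + 6 ∧ (2*d ≥ a[0] - 12 ∨ a[val] + w ≤ -17 ∨ (2*val > -8 ∧ 3*d > store(arr, w, x + 7)[j] ∧ d ≥ 5)).
Check whether a[d + 3] ≤ a[j + 3] + 3*val + 6 ∧ (2*d ≥ a[0] - 12 ∨ a[val] + w ≤ -17 ∨ (2*val > -9 ∧ 3*d > store(arr, w, x + 7)[j] ∧ d ≥ 5)) implies it.
Countermodel: at the initial state a = {[-39] = 23, [-4] = 23, [-1] = 23, [0] = 23, [2] = 15221, [8] = 15215, elsewhere 23}, arr = {[-39] = 14, [-4] = 14, [-1] = 14, [0] = 14, [2] = 14, [8] = 14, elsewhere 14}, d = 5, j = -1, val = -4, w = -39, x = 7, the precondition holds but the weakest precondition fails.
Answer: invalid


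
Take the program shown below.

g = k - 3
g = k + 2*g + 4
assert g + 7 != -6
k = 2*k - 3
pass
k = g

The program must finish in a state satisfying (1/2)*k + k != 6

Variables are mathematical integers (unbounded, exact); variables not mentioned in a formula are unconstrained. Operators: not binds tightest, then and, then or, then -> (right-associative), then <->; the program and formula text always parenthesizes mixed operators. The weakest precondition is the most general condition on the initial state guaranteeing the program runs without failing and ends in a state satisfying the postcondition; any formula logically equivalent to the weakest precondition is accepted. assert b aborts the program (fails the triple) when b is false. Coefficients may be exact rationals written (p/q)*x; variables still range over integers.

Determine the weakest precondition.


Working backward. After the program, the postcondition (1/2)*k + k != 6 must hold; in canonical form it is (3/2)*k != 6.
Before k := g: (3/2)*g != 6
Before skip: (3/2)*g != 6
Before k := 2*k - 3: (3/2)*g != 6
Before assert g + 7 != -6: g != -13 and (3/2)*g != 6
Before g := k + 2*g + 4: 2*g + k != -17 and 3*g + (3/2)*k != 0
Before g := k - 3: 3*k != -11 and (9/2)*k != 9
Answer: WP = 3*k != -11 and (9/2)*k != 9


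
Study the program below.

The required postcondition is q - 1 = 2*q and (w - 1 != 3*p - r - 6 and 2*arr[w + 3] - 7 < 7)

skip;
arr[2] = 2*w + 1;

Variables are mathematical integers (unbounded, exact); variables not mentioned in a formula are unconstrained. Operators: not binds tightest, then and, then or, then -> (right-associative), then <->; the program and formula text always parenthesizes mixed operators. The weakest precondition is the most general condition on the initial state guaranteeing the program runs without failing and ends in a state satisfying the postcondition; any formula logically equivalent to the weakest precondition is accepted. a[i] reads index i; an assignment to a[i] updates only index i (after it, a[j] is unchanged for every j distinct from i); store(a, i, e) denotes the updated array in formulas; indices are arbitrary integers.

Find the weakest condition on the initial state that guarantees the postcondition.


Working backward. After the program, the postcondition q - 1 = 2*q and (w - 1 != 3*p - r - 6 and 2*arr[w + 3] - 7 < 7) must hold; in canonical form it is q = -1 and r + w != 3*p - 5 and 2*arr[w + 3] < 14.
Before arr[2] := 2*w + 1: q = -1 and r + w != 3*p - 5 and 2*store(arr, 2, 2*w + 1)[w + 3] < 14
Before skip: q = -1 and r + w != 3*p - 5 and 2*store(arr, 2, 2*w + 1)[w + 3] < 14
Answer: WP = q = -1 and r + w != 3*p - 5 and 2*store(arr, 2, 2*w + 1)[w + 3] < 14


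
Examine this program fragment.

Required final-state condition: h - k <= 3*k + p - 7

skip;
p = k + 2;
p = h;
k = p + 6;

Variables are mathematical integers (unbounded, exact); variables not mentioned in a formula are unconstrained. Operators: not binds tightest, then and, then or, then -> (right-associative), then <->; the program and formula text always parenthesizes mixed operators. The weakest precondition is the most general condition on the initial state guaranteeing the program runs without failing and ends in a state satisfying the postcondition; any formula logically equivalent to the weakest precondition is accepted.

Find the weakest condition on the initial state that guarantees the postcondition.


Working backward. After the program, the postcondition h - k <= 3*k + p - 7 must hold; in canonical form it is h <= 4*k + p - 7.
Before k := p + 6: h <= 5*p + 17
Before p := h: 4*h >= -17
Before p := k + 2: 4*h >= -17
Before skip: 4*h >= -17
Answer: WP = 4*h >= -17


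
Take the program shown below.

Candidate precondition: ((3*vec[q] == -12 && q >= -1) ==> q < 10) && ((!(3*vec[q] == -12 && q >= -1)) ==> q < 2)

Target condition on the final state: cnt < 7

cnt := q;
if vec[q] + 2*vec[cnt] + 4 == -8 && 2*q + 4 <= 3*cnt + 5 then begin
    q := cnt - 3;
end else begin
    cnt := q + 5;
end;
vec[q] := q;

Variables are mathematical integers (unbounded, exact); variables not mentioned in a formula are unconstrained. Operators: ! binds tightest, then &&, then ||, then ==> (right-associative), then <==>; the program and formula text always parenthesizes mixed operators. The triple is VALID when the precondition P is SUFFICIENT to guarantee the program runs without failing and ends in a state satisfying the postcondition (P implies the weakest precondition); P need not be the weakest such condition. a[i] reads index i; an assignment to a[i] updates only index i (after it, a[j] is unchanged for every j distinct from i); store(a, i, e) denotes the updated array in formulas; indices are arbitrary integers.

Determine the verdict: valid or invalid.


Working backward. After the program, cnt < 7 must hold.
Before vec[q] := q: cnt < 7
Then branch requires cnt < 7; else branch requires q < 2.
Before the if: ((2*vec[cnt] + vec[q] == -12 && 2*q <= 3*cnt + 1) ==> cnt < 7) && ((!(2*vec[cnt] + vec[q] == -12 && 2*q <= 3*cnt + 1)) ==> q < 2)
Before cnt := q: ((3*vec[q] == -12 && q >= -1) ==> q < 7) && ((!(3*vec[q] == -12 && q >= -1)) ==> q < 2)
The weakest precondition is ((3*vec[q] == -12 && q >= -1) ==> q < 7) && ((!(3*vec[q] == -12 && q >= -1)) ==> q < 2).
Check whether ((3*vec[q] == -12 && q >= -1) ==> q < 10) && ((!(3*vec[q] == -12 && q >= -1)) ==> q < 2) implies it.
Countermodel: at the initial state q = 7, vec = {[7] = -4, elsewhere -4}, the precondition holds but the weakest precondition fails.
Answer: invalid


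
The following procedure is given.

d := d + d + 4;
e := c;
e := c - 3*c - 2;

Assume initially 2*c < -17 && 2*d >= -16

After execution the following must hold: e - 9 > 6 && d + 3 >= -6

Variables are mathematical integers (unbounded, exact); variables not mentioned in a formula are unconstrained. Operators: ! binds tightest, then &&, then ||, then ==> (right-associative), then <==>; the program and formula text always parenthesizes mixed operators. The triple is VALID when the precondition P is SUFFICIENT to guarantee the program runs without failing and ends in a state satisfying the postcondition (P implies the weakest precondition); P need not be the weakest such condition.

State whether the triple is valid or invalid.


Working backward. After the program, the postcondition e - 9 > 6 && d + 3 >= -6 must hold; in canonical form it is e > 15 && d >= -9.
Before e := c - 3*c - 2: 2*c < -17 && d >= -9
Before e := c: 2*c < -17 && d >= -9
Before d := d + d + 4: 2*c < -17 && 2*d >= -13
The weakest precondition is 2*c < -17 && 2*d >= -13.
Check whether 2*c < -17 && 2*d >= -16 implies it.
Countermodel: at the initial state c = -9, d = -8, the precondition holds but the weakest precondition fails.
Answer: invalid


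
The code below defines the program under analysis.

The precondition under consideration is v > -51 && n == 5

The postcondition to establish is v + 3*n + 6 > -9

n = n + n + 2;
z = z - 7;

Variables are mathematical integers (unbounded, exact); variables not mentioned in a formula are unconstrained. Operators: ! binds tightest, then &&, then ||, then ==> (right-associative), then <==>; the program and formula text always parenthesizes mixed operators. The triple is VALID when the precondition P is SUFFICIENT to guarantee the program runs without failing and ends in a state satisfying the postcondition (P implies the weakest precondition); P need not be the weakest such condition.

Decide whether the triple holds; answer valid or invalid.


Working backward. After the program, the postcondition v + 3*n + 6 > -9 must hold; in canonical form it is 3*n + v > -15.
Before z := z - 7: 3*n + v > -15
Before n := n + n + 2: 6*n + v > -21
The weakest precondition is 6*n + v > -21.
Check whether v > -51 && n == 5 implies it.
Every state satisfying the precondition satisfies the weakest precondition: the implication holds.
Answer: valid


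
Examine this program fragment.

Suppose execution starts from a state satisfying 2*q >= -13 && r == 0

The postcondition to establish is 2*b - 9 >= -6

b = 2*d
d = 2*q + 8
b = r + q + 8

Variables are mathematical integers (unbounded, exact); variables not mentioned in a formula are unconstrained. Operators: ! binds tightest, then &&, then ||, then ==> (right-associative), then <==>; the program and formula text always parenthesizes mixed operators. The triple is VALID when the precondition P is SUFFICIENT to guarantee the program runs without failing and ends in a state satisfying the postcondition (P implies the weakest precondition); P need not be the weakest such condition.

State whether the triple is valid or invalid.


Working backward. After the program, the postcondition 2*b - 9 >= -6 must hold; in canonical form it is 2*b >= 3.
Before b := r + q + 8: 2*q + 2*r >= -13
Before d := 2*q + 8: 2*q + 2*r >= -13
Before b := 2*d: 2*q + 2*r >= -13
The weakest precondition is 2*q + 2*r >= -13.
Check whether 2*q >= -13 && r == 0 implies it.
Every state satisfying the precondition satisfies the weakest precondition: the implication holds.
Answer: valid


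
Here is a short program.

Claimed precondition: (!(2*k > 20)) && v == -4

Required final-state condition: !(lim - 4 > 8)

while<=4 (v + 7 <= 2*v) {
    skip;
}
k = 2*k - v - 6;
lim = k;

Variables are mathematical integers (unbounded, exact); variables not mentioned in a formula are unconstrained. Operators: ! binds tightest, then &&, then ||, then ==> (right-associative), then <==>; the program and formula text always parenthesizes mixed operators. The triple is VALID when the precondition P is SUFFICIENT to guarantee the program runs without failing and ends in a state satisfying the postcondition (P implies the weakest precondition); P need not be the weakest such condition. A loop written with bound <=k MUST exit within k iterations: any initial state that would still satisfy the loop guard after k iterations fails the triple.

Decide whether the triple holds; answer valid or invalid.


Working backward. After the program, the postcondition !(lim - 4 > 8) must hold; in canonical form it is !(lim > 12).
Before lim := k: !(k > 12)
Before k := 2*k - v - 6: !(2*k > v + 18)
Before the loop (bound <=4), unroll the exhaustion recursion (WP_0 = exit-now case; WP_j = one more guarded iteration, up to j = 4):
  WP_0: (!(v >= 7)) && (!(2*k > v + 18))
  WP_1: (v >= 7 ==> ((!(v >= 7)) && (!(2*k > v + 18)))) && ((!(v >= 7)) ==> (!(2*k > v + 18)))
  WP_2: (v >= 7 ==> ((v >= 7 ==> ((!(v >= 7)) && (!(2*k > v + 18)))) && ((!(v >= 7)) ==> (!(2*k > v + 18))))) && ((!(v >= 7)) ==> (!(2*k > v + 18)))
  WP_3: (v >= 7 ==> ((v >= 7 ==> ((v >= 7 ==> ((!(v >= 7)) && (!(2*k > v + 18)))) && ((!(v >= 7)) ==> (!(2*k > v + 18))))) && ((!(v >= 7)) ==> (!(2*k > v + 18))))) && ((!(v >= 7)) ==> (!(2*k > v + 18)))
  WP_4: (v >= 7 ==> ((v >= 7 ==> ((v >= 7 ==> ((v >= 7 ==> ((!(v >= 7)) && (!(2*k > v + 18)))) && ((!(v >= 7)) ==> (!(2*k > v + 18))))) && ((!(v >= 7)) ==> (!(2*k > v + 18))))) && ((!(v >= 7)) ==> (!(2*k > v + 18))))) && ((!(v >= 7)) ==> (!(2*k > v + 18)))
So before the loop: (v >= 7 ==> ((v >= 7 ==> ((v >= 7 ==> ((v >= 7 ==> ((!(v >= 7)) && (!(2*k > v + 18)))) && ((!(v >= 7)) ==> (!(2*k > v + 18))))) && ((!(v >= 7)) ==> (!(2*k > v + 18))))) && ((!(v >= 7)) ==> (!(2*k > v + 18))))) && ((!(v >= 7)) ==> (!(2*k > v + 18)))
The weakest precondition is (v >= 7 ==> ((v >= 7 ==> ((v >= 7 ==> ((v >= 7 ==> ((!(v >= 7)) && (!(2*k > v + 18)))) && ((!(v >= 7)) ==> (!(2*k > v + 18))))) && ((!(v >= 7)) ==> (!(2*k > v + 18))))) && ((!(v >= 7)) ==> (!(2*k > v + 18))))) && ((!(v >= 7)) ==> (!(2*k > v + 18))).
Check whether (!(2*k > 20)) && v == -4 implies it.
Countermodel: at the initial state k = 8, v = -4, the precondition holds but the weakest precondition fails.
Answer: invalid


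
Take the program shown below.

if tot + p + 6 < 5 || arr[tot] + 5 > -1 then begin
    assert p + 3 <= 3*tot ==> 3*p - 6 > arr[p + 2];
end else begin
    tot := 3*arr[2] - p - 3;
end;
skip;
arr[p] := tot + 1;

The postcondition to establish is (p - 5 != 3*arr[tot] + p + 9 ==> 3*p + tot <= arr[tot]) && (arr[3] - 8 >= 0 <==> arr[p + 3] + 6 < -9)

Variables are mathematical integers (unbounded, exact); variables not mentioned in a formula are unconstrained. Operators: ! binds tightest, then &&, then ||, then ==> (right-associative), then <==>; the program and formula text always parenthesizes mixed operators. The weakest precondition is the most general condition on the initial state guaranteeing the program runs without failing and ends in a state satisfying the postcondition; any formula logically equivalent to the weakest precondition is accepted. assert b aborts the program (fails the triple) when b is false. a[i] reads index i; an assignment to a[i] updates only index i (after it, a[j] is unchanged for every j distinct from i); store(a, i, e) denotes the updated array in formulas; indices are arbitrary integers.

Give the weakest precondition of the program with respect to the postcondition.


Working backward. After the program, the postcondition (p - 5 != 3*arr[tot] + p + 9 ==> 3*p + tot <= arr[tot]) && (arr[3] - 8 >= 0 <==> arr[p + 3] + 6 < -9) must hold; in canonical form it is (3*arr[tot] != -14 ==> 3*p + tot <= arr[tot]) && (arr[3] >= 8 <==> arr[p + 3] < -15).
Before arr[p] := tot + 1: (3*store(arr, p, tot + 1)[tot] != -14 ==> 3*p + tot <= store(arr, p, tot + 1)[tot]) && (store(arr, p, tot + 1)[3] >= 8 <==> store(arr, p, tot + 1)[p + 3] < -15)
Before skip: (3*store(arr, p, tot + 1)[tot] != -14 ==> 3*p + tot <= store(arr, p, tot + 1)[tot]) && (store(arr, p, tot + 1)[3] >= 8 <==> store(arr, p, tot + 1)[p + 3] < -15)
Then branch requires (p <= 3*tot - 3 ==> 3*p > arr[p + 2] + 6) && (3*store(arr, p, tot + 1)[tot] != -14 ==> 3*p + tot <= store(arr, p, tot + 1)[tot]) && (store(arr, p, tot + 1)[3] >= 8 <==> store(arr, p, tot + 1)[p + 3] < -15); else branch requires (3*store(arr, p, 3*arr[2] - p - 2)[3*arr[2] - p - 3] != -14 ==> 3*arr[2] + 2*p <= store(arr, p, 3*arr[2] - p - 2)[3*arr[2] - p - 3] + 3) && (store(arr, p, 3*arr[2] - p - 2)[3] >= 8 <==> store(arr, p, 3*arr[2] - p - 2)[p + 3] < -15).
Before the if: ((p + tot < -1 || arr[tot] > -6) ==> ((p <= 3*tot - 3 ==> 3*p > arr[p + 2] + 6) && (3*store(arr, p, tot + 1)[tot] != -14 ==> 3*p + tot <= store(arr, p, tot + 1)[tot]) && (store(arr, p, tot + 1)[3] >= 8 <==> store(arr, p, tot + 1)[p + 3] < -15))) && ((!(p + tot < -1 || arr[tot] > -6)) ==> ((3*store(arr, p, 3*arr[2] - p - 2)[3*arr[2] - p - 3] != -14 ==> 3*arr[2] + 2*p <= store(arr, p, 3*arr[2] - p - 2)[3*arr[2] - p - 3] + 3) && (store(arr, p, 3*arr[2] - p - 2)[3] >= 8 <==> store(arr, p, 3*arr[2] - p - 2)[p + 3] < -15)))
Answer: WP = ((p + tot < -1 || arr[tot] > -6) ==> ((p <= 3*tot - 3 ==> 3*p > arr[p + 2] + 6) && (3*store(arr, p, tot + 1)[tot] != -14 ==> 3*p + tot <= store(arr, p, tot + 1)[tot]) && (store(arr, p, tot + 1)[3] >= 8 <==> store(arr, p, tot + 1)[p + 3] < -15))) && ((!(p + tot < -1 || arr[tot] > -6)) ==> ((3*store(arr, p, 3*arr[2] - p - 2)[3*arr[2] - p - 3] != -14 ==> 3*arr[2] + 2*p <= store(arr, p, 3*arr[2] - p - 2)[3*arr[2] - p - 3] + 3) && (store(arr, p, 3*arr[2] - p - 2)[3] >= 8 <==> store(arr, p, 3*arr[2] - p - 2)[p + 3] < -15)))


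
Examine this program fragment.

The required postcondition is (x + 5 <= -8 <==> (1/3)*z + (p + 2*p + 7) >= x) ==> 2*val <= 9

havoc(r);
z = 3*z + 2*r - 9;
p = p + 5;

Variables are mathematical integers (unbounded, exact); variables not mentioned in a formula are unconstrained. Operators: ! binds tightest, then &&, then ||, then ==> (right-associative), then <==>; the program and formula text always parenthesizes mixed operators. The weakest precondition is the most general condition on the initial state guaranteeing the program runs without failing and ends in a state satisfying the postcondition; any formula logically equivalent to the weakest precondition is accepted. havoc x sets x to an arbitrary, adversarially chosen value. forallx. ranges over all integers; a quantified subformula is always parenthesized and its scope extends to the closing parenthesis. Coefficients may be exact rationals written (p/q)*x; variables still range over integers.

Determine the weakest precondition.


Working backward. After the program, the postcondition (x + 5 <= -8 <==> (1/3)*z + (p + 2*p + 7) >= x) ==> 2*val <= 9 must hold; in canonical form it is (x <= -13 <==> 3*p + (1/3)*z >= x - 7) ==> 2*val <= 9.
Before p := p + 5: (x <= -13 <==> 3*p + (1/3)*z >= x - 22) ==> 2*val <= 9
Before z := 3*z + 2*r - 9: (x <= -13 <==> 3*p + (2/3)*r + z >= x - 19) ==> 2*val <= 9
Before havoc r: forall r_1. ((x <= -13 <==> 3*p + (2/3)*r_1 + z >= x - 19) ==> 2*val <= 9)
Answer: WP = forall r_1. ((x <= -13 <==> 3*p + (2/3)*r_1 + z >= x - 19) ==> 2*val <= 9)


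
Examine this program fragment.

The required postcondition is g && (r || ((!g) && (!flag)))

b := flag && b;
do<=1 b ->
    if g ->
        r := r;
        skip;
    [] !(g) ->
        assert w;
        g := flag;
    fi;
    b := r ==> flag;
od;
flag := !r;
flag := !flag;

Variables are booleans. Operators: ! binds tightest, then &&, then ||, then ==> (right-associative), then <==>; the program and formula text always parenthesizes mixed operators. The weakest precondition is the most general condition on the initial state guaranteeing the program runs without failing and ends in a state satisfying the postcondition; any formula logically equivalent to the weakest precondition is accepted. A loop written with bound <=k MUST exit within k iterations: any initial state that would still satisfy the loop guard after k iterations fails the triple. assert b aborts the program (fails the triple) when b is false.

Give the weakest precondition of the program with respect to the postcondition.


Working backward. After the program, g && (r || ((!g) && (!flag))) must hold.
Before flag := !flag: g && (r || ((!g) && flag))
Before flag := !r: g && (r || ((!g) && (!r)))
Before the loop (bound <=1), unroll the exhaustion recursion (WP_0 = exit-now case; WP_j = one more guarded iteration, up to j = 1):
  WP_0: (!b) && g && (r || ((!g) && (!r)))
  WP_1: (b ==> ((g ==> ((!(r ==> flag)) && g && (r || ((!g) && (!r))))) && ((!g) ==> (w && (!(r ==> flag)) && flag && (r || ((!flag) && (!r))))))) && ((!b) ==> (g && (r || ((!g) && (!r)))))
So before the loop: (b ==> ((g ==> ((!(r ==> flag)) && g && (r || ((!g) && (!r))))) && ((!g) ==> (w && (!(r ==> flag)) && flag && (r || ((!flag) && (!r))))))) && ((!b) ==> (g && (r || ((!g) && (!r)))))
Before b := flag && b: ((flag && b) ==> ((g ==> ((!(r ==> flag)) && g && (r || ((!g) && (!r))))) && ((!g) ==> (w && (!(r ==> flag)) && flag && (r || ((!flag) && (!r))))))) && ((!(flag && b)) ==> (g && (r || ((!g) && (!r)))))
Answer: WP = ((flag && b) ==> ((g ==> ((!(r ==> flag)) && g && (r || ((!g) && (!r))))) && ((!g) ==> (w && (!(r ==> flag)) && flag && (r || ((!flag) && (!r))))))) && ((!(flag && b)) ==> (g && (r || ((!g) && (!r)))))


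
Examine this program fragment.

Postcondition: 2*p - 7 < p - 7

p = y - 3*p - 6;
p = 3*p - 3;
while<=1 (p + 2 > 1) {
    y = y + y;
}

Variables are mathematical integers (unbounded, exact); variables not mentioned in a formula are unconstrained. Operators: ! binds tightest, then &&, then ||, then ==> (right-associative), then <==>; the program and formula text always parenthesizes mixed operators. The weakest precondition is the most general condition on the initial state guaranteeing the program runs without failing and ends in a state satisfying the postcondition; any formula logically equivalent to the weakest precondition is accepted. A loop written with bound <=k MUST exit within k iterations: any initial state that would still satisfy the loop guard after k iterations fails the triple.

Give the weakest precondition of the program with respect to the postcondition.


Working backward. After the program, the postcondition 2*p - 7 < p - 7 must hold; in canonical form it is p < 0.
Before the loop (bound <=1), unroll the exhaustion recursion (WP_0 = exit-now case; WP_j = one more guarded iteration, up to j = 1):
  WP_0: (!(p > -1)) && p < 0
  WP_1: (p > -1 ==> ((!(p > -1)) && p < 0)) && ((!(p > -1)) ==> p < 0)
So before the loop: (p > -1 ==> ((!(p > -1)) && p < 0)) && ((!(p > -1)) ==> p < 0)
Before p := 3*p - 3: (3*p > 2 ==> ((!(3*p > 2)) && 3*p < 3)) && ((!(3*p > 2)) ==> 3*p < 3)
Before p := y - 3*p - 6: (3*y > 9*p + 20 ==> ((!(3*y > 9*p + 20)) && 3*y < 9*p + 21)) && ((!(3*y > 9*p + 20)) ==> 3*y < 9*p + 21)
Answer: WP = (3*y > 9*p + 20 ==> ((!(3*y > 9*p + 20)) && 3*y < 9*p + 21)) && ((!(3*y > 9*p + 20)) ==> 3*y < 9*p + 21)


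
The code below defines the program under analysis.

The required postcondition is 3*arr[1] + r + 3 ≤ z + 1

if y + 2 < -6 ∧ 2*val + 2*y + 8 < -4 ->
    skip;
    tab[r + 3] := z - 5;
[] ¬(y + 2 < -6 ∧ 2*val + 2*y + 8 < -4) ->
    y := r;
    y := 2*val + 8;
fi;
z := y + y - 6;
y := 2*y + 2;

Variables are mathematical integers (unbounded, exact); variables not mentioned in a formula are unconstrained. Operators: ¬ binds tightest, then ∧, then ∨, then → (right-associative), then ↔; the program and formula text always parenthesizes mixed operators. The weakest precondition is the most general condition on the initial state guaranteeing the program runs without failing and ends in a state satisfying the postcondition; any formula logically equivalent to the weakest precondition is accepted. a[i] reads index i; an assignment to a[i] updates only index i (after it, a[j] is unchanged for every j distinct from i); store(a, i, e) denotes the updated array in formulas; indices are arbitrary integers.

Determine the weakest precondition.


Working backward. After the program, the postcondition 3*arr[1] + r + 3 ≤ z + 1 must hold; in canonical form it is 3*arr[1] + r ≤ z - 2.
Before y := 2*y + 2: 3*arr[1] + r ≤ z - 2
Before z := y + y - 6: 3*arr[1] + r ≤ 2*y - 8
Then branch requires 3*arr[1] + r ≤ 2*y - 8; else branch requires 3*arr[1] + r ≤ 4*val + 8.
Before the if: ((y < -8 ∧ 2*val + 2*y < -12) → 3*arr[1] + r ≤ 2*y - 8) ∧ ((¬(y < -8 ∧ 2*val + 2*y < -12)) → 3*arr[1] + r ≤ 4*val + 8)
Answer: WP = ((y < -8 ∧ 2*val + 2*y < -12) → 3*arr[1] + r ≤ 2*y - 8) ∧ ((¬(y < -8 ∧ 2*val + 2*y < -12)) → 3*arr[1] + r ≤ 4*val + 8)


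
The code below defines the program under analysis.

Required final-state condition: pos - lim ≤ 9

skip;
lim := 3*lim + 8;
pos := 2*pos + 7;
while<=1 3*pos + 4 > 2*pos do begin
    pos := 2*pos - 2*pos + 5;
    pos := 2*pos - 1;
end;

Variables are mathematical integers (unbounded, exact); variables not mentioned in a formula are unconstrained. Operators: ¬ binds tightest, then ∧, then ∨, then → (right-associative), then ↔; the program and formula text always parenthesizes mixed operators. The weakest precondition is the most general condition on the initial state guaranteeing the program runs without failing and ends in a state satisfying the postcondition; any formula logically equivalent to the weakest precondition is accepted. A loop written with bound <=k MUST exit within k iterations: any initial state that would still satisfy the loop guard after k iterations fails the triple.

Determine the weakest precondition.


Working backward. After the program, the postcondition pos - lim ≤ 9 must hold; in canonical form it is pos ≤ lim + 9.
Before the loop (bound <=1), unroll the exhaustion recursion (WP_0 = exit-now case; WP_j = one more guarded iteration, up to j = 1):
  WP_0: (¬(pos > -4)) ∧ pos ≤ lim + 9
  WP_1: (¬(pos > -4)) ∧ ((¬(pos > -4)) → pos ≤ lim + 9)
So before the loop: (¬(pos > -4)) ∧ ((¬(pos > -4)) → pos ≤ lim + 9)
Before pos := 2*pos + 7: (¬(2*pos > -11)) ∧ ((¬(2*pos > -11)) → 2*pos ≤ lim + 2)
Before lim := 3*lim + 8: (¬(2*pos > -11)) ∧ ((¬(2*pos > -11)) → 2*pos ≤ 3*lim + 10)
Before skip: (¬(2*pos > -11)) ∧ ((¬(2*pos > -11)) → 2*pos ≤ 3*lim + 10)
Answer: WP = (¬(2*pos > -11)) ∧ ((¬(2*pos > -11)) → 2*pos ≤ 3*lim + 10)


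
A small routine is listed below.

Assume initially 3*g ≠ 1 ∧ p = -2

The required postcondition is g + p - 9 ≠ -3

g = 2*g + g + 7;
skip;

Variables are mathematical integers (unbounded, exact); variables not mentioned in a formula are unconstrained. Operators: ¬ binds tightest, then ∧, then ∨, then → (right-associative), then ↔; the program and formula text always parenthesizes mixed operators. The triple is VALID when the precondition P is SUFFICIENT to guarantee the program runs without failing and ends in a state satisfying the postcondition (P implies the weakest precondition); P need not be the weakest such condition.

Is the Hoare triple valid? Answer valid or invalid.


Working backward. After the program, the postcondition g + p - 9 ≠ -3 must hold; in canonical form it is g + p ≠ 6.
Before skip: g + p ≠ 6
Before g := 2*g + g + 7: 3*g + p ≠ -1
The weakest precondition is 3*g + p ≠ -1.
Check whether 3*g ≠ 1 ∧ p = -2 implies it.
Every state satisfying the precondition satisfies the weakest precondition: the implication holds.
Answer: valid


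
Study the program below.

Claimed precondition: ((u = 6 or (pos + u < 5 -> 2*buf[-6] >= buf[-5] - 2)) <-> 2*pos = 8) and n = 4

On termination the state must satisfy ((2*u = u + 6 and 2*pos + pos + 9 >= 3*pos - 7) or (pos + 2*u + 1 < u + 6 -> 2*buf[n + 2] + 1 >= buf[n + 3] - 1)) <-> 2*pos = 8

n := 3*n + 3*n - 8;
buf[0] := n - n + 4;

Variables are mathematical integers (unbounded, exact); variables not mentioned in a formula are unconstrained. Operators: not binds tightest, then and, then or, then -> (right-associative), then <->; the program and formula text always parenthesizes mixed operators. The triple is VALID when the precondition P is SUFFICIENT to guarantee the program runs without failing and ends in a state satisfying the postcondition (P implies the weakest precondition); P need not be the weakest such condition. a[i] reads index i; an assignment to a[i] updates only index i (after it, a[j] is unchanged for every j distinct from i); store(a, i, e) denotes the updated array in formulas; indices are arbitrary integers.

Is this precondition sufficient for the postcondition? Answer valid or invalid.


Working backward. After the program, the postcondition ((2*u = u + 6 and 2*pos + pos + 9 >= 3*pos - 7) or (pos + 2*u + 1 < u + 6 -> 2*buf[n + 2] + 1 >= buf[n + 3] - 1)) <-> 2*pos = 8 must hold; in canonical form it is (u = 6 or (pos + u < 5 -> 2*buf[n + 2] >= buf[n + 3] - 2)) <-> 2*pos = 8.
Before buf[0] := n - n + 4: (u = 6 or (pos + u < 5 -> 2*store(buf, 0, 4)[n + 2] >= store(buf, 0, 4)[n + 3] - 2)) <-> 2*pos = 8
Before n := 3*n + 3*n - 8: (u = 6 or (pos + u < 5 -> 2*store(buf, 0, 4)[6*n - 6] >= store(buf, 0, 4)[6*n - 5] - 2)) <-> 2*pos = 8
The weakest precondition is (u = 6 or (pos + u < 5 -> 2*store(buf, 0, 4)[6*n - 6] >= store(buf, 0, 4)[6*n - 5] - 2)) <-> 2*pos = 8.
Check whether ((u = 6 or (pos + u < 5 -> 2*buf[-6] >= buf[-5] - 2)) <-> 2*pos = 8) and n = 4 implies it.
Countermodel: at the initial state buf = {[-6] = 0, [-5] = 3, [0] = 30152, [18] = 30152, [19] = -6516, elsewhere 30152}, n = 4, pos = 0, u = 0, the precondition holds but the weakest precondition fails.
Answer: invalid


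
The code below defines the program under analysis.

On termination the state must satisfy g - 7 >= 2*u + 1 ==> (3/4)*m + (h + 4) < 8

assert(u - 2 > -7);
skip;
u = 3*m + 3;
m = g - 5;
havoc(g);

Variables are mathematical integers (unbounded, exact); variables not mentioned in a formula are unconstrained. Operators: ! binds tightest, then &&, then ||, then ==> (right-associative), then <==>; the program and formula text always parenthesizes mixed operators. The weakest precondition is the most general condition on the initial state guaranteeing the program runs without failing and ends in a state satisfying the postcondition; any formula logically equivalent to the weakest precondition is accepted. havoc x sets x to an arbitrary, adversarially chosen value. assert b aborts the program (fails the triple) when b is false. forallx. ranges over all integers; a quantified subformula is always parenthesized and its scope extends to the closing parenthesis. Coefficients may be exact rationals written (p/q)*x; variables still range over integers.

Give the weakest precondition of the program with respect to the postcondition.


Working backward. After the program, the postcondition g - 7 >= 2*u + 1 ==> (3/4)*m + (h + 4) < 8 must hold; in canonical form it is g >= 2*u + 8 ==> h + (3/4)*m < 4.
Before havoc g: forall g_1. (g_1 >= 2*u + 8 ==> h + (3/4)*m < 4)
Before m := g - 5: forall g_1. (g_1 >= 2*u + 8 ==> (3/4)*g + h < 31/4)
Before u := 3*m + 3: forall g_1. (g_1 >= 6*m + 14 ==> (3/4)*g + h < 31/4)
Before skip: forall g_1. (g_1 >= 6*m + 14 ==> (3/4)*g + h < 31/4)
Before assert u - 2 > -7: u > -5 && (forall g_1. (g_1 >= 6*m + 14 ==> (3/4)*g + h < 31/4))
Answer: WP = u > -5 && (forall g_1. (g_1 >= 6*m + 14 ==> (3/4)*g + h < 31/4))
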